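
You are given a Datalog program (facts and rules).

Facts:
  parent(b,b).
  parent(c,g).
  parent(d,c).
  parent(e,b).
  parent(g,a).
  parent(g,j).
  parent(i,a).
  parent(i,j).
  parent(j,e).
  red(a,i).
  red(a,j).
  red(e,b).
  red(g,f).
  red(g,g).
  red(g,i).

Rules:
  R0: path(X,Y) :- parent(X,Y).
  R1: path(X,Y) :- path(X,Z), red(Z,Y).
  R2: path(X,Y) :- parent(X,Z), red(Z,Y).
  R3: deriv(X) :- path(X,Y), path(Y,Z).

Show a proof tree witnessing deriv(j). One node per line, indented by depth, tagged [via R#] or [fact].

round 1: derive path(b,b) via R0 from parent(b,b)
round 1: derive path(c,g) via R0 from parent(c,g)
round 1: derive path(d,c) via R0 from parent(d,c)
round 1: derive path(e,b) via R0 from parent(e,b)
round 1: derive path(g,a) via R0 from parent(g,a)
round 1: derive path(g,j) via R0 from parent(g,j)
round 1: derive path(i,a) via R0 from parent(i,a)
round 1: derive path(i,j) via R0 from parent(i,j)
round 1: derive path(j,e) via R0 from parent(j,e)
round 1: derive path(c,f) via R2 from parent(c,g), red(g,f)
round 1: derive path(c,i) via R2 from parent(c,g), red(g,i)
round 1: derive path(g,i) via R2 from parent(g,a), red(a,i)
round 1: derive path(i,i) via R2 from parent(i,a), red(a,i)
round 1: derive path(j,b) via R2 from parent(j,e), red(e,b)
round 2: derive deriv(b) via R3 from path(b,b), path(b,b)
round 2: derive deriv(c) via R3 from path(c,g), path(g,a)
round 2: derive deriv(d) via R3 from path(d,c), path(c,f)
round 2: derive deriv(e) via R3 from path(e,b), path(b,b)
round 2: derive deriv(g) via R3 from path(g,i), path(i,a)
round 2: derive deriv(i) via R3 from path(i,i), path(i,a)
round 2: derive deriv(j) via R3 from path(j,b), path(b,b)

deriv(j)  [via R3]
  path(j,b)  [via R2]
    parent(j,e)  [fact]
    red(e,b)  [fact]
  path(b,b)  [via R0]
    parent(b,b)  [fact]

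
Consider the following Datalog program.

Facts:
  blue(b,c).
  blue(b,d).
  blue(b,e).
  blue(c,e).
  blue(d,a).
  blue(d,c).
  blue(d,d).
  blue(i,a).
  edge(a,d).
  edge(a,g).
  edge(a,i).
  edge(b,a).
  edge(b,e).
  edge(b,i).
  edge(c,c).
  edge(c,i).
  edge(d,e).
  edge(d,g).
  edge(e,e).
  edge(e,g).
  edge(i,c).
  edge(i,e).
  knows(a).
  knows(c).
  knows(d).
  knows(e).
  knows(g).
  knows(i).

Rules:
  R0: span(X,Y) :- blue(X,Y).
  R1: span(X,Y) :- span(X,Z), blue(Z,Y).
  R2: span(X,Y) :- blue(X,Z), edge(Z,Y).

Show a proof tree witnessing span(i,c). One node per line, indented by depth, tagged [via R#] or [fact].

round 1: derive span(b,c) via R0 from blue(b,c)
round 1: derive span(b,d) via R0 from blue(b,d)
round 1: derive span(b,e) via R0 from blue(b,e)
round 1: derive span(c,e) via R0 from blue(c,e)
round 1: derive span(d,a) via R0 from blue(d,a)
round 1: derive span(d,c) via R0 from blue(d,c)
round 1: derive span(d,d) via R0 from blue(d,d)
round 1: derive span(i,a) via R0 from blue(i,a)
round 1: derive span(b,g) via R2 from blue(b,d), edge(d,g)
round 1: derive span(b,i) via R2 from blue(b,c), edge(c,i)
round 1: derive span(c,g) via R2 from blue(c,e), edge(e,g)
round 1: derive span(d,e) via R2 from blue(d,d), edge(d,e)
round 1: derive span(d,g) via R2 from blue(d,a), edge(a,g)
round 1: derive span(d,i) via R2 from blue(d,a), edge(a,i)
round 1: derive span(i,d) via R2 from blue(i,a), edge(a,d)
round 1: derive span(i,g) via R2 from blue(i,a), edge(a,g)
round 1: derive span(i,i) via R2 from blue(i,a), edge(a,i)
round 2: derive span(b,a) via R1 from span(b,d), blue(d,a)
round 2: derive span(i,c) via R1 from span(i,d), blue(d,c)
round 3: derive span(i,e) via R1 from span(i,c), blue(c,e)

span(i,c)  [via R1]
  span(i,d)  [via R2]
    blue(i,a)  [fact]
    edge(a,d)  [fact]
  blue(d,c)  [fact]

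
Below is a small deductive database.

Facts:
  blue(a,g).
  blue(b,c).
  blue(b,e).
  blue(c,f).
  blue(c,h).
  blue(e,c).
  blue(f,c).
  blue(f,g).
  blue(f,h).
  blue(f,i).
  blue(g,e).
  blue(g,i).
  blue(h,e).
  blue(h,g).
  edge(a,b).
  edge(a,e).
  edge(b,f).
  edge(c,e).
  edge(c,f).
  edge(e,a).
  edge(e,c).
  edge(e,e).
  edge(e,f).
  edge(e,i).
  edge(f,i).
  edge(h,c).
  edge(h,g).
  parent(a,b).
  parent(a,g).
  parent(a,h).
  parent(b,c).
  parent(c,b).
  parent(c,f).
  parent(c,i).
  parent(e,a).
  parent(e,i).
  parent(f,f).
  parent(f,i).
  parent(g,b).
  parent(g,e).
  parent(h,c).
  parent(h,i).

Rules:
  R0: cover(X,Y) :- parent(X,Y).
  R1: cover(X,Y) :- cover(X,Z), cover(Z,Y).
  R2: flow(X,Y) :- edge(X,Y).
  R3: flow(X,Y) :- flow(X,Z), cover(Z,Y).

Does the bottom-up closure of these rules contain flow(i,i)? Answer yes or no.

no

round 1: derive cover(a,b) via R0 from parent(a,b)
round 1: derive cover(a,g) via R0 from parent(a,g)
round 1: derive cover(a,h) via R0 from parent(a,h)
round 1: derive cover(b,c) via R0 from parent(b,c)
round 1: derive cover(c,b) via R0 from parent(c,b)
round 1: derive cover(c,f) via R0 from parent(c,f)
round 1: derive cover(c,i) via R0 from parent(c,i)
round 1: derive cover(e,a) via R0 from parent(e,a)
round 1: derive cover(e,i) via R0 from parent(e,i)
round 1: derive cover(f,f) via R0 from parent(f,f)
round 1: derive cover(f,i) via R0 from parent(f,i)
round 1: derive cover(g,b) via R0 from parent(g,b)
round 1: derive cover(g,e) via R0 from parent(g,e)
round 1: derive cover(h,c) via R0 from parent(h,c)
round 1: derive cover(h,i) via R0 from parent(h,i)
round 1: derive flow(a,b) via R2 from edge(a,b)
round 1: derive flow(a,e) via R2 from edge(a,e)
round 1: derive flow(b,f) via R2 from edge(b,f)
round 1: derive flow(c,e) via R2 from edge(c,e)
round 1: derive flow(c,f) via R2 from edge(c,f)
round 1: derive flow(e,a) via R2 from edge(e,a)
round 1: derive flow(e,c) via R2 from edge(e,c)
round 1: derive flow(e,e) via R2 from edge(e,e)
round 1: derive flow(e,f) via R2 from edge(e,f)
round 1: derive flow(e,i) via R2 from edge(e,i)
round 1: derive flow(f,i) via R2 from edge(f,i)
round 1: derive flow(h,c) via R2 from edge(h,c)
round 1: derive flow(h,g) via R2 from edge(h,g)
round 2: derive cover(a,c) via R1 from cover(a,b), cover(b,c)
round 2: derive cover(a,e) via R1 from cover(a,g), cover(g,e)
round 2: derive cover(a,i) via R1 from cover(a,h), cover(h,i)
round 2: derive cover(b,b) via R1 from cover(b,c), cover(c,b)
round 2: derive cover(b,f) via R1 from cover(b,c), cover(c,f)
round 2: derive cover(b,i) via R1 from cover(b,c), cover(c,i)
round 2: derive cover(c,c) via R1 from cover(c,b), cover(b,c)
round 2: derive cover(e,b) via R1 from cover(e,a), cover(a,b)
round 2: derive cover(e,g) via R1 from cover(e,a), cover(a,g)
round 2: derive cover(e,h) via R1 from cover(e,a), cover(a,h)
round 2: derive cover(g,a) via R1 from cover(g,e), cover(e,a)
round 2: derive cover(g,c) via R1 from cover(g,b), cover(b,c)
round 2: derive cover(g,i) via R1 from cover(g,e), cover(e,i)
round 2: derive cover(h,b) via R1 from cover(h,c), cover(c,b)
round 2: derive cover(h,f) via R1 from cover(h,c), cover(c,f)
round 2: derive flow(a,a) via R3 from flow(a,e), cover(e,a)
round 2: derive flow(a,c) via R3 from flow(a,b), cover(b,c)
round 2: derive flow(a,i) via R3 from flow(a,e), cover(e,i)
round 2: derive flow(b,i) via R3 from flow(b,f), cover(f,i)
round 2: derive flow(c,a) via R3 from flow(c,e), cover(e,a)
round 2: derive flow(c,i) via R3 from flow(c,e), cover(e,i)
round 2: derive flow(e,b) via R3 from flow(e,a), cover(a,b)
round 2: derive flow(e,g) via R3 from flow(e,a), cover(a,g)
round 2: derive flow(e,h) via R3 from flow(e,a), cover(a,h)
round 2: derive flow(h,b) via R3 from flow(h,c), cover(c,b)
round 2: derive flow(h,e) via R3 from flow(h,g), cover(g,e)
round 2: derive flow(h,f) via R3 from flow(h,c), cover(c,f)
round 2: derive flow(h,i) via R3 from flow(h,c), cover(c,i)
round 3: derive cover(a,a) via R1 from cover(a,e), cover(e,a)
round 3: derive cover(a,f) via R1 from cover(a,b), cover(b,f)
round 3: derive cover(e,c) via R1 from cover(e,a), cover(a,c)
round 3: derive cover(e,e) via R1 from cover(e,a), cover(a,e)
round 3: derive cover(e,f) via R1 from cover(e,b), cover(b,f)
round 3: derive cover(g,f) via R1 from cover(g,b), cover(b,f)
round 3: derive cover(g,g) via R1 from cover(g,a), cover(a,g)
round 3: derive cover(g,h) via R1 from cover(g,a), cover(a,h)
round 3: derive flow(a,f) via R3 from flow(a,b), cover(b,f)
round 3: derive flow(a,g) via R3 from flow(a,a), cover(a,g)
round 3: derive flow(a,h) via R3 from flow(a,a), cover(a,h)
round 3: derive flow(c,b) via R3 from flow(c,a), cover(a,b)
round 3: derive flow(c,c) via R3 from flow(c,a), cover(a,c)
round 3: derive flow(c,g) via R3 from flow(c,a), cover(a,g)
round 3: derive flow(c,h) via R3 from flow(c,a), cover(a,h)
round 3: derive flow(h,a) via R3 from flow(h,e), cover(e,a)
round 3: derive flow(h,h) via R3 from flow(h,e), cover(e,h)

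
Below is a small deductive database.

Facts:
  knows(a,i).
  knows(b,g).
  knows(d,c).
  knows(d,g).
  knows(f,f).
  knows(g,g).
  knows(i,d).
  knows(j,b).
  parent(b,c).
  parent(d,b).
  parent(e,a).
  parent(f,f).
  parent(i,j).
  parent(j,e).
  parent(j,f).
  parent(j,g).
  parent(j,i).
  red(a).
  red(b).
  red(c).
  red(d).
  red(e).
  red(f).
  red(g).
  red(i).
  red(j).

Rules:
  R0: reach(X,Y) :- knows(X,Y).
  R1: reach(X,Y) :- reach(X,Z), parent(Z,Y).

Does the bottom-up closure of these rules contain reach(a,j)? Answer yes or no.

yes

round 1: derive reach(a,i) via R0 from knows(a,i)
round 1: derive reach(b,g) via R0 from knows(b,g)
round 1: derive reach(d,c) via R0 from knows(d,c)
round 1: derive reach(d,g) via R0 from knows(d,g)
round 1: derive reach(f,f) via R0 from knows(f,f)
round 1: derive reach(g,g) via R0 from knows(g,g)
round 1: derive reach(i,d) via R0 from knows(i,d)
round 1: derive reach(j,b) via R0 from knows(j,b)
round 2: derive reach(a,j) via R1 from reach(a,i), parent(i,j)
round 2: derive reach(i,b) via R1 from reach(i,d), parent(d,b)
round 2: derive reach(j,c) via R1 from reach(j,b), parent(b,c)
round 3: derive reach(a,e) via R1 from reach(a,j), parent(j,e)
round 3: derive reach(a,f) via R1 from reach(a,j), parent(j,f)
round 3: derive reach(a,g) via R1 from reach(a,j), parent(j,g)
round 3: derive reach(i,c) via R1 from reach(i,b), parent(b,c)
round 4: derive reach(a,a) via R1 from reach(a,e), parent(e,a)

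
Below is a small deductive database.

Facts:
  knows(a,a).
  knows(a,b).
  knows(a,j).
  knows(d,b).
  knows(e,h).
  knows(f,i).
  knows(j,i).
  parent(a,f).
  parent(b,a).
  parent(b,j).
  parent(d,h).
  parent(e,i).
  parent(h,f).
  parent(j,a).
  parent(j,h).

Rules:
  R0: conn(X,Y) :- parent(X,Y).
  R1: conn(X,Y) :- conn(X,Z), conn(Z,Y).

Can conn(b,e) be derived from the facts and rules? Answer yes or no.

round 1: derive conn(a,f) via R0 from parent(a,f)
round 1: derive conn(b,a) via R0 from parent(b,a)
round 1: derive conn(b,j) via R0 from parent(b,j)
round 1: derive conn(d,h) via R0 from parent(d,h)
round 1: derive conn(e,i) via R0 from parent(e,i)
round 1: derive conn(h,f) via R0 from parent(h,f)
round 1: derive conn(j,a) via R0 from parent(j,a)
round 1: derive conn(j,h) via R0 from parent(j,h)
round 2: derive conn(b,f) via R1 from conn(b,a), conn(a,f)
round 2: derive conn(b,h) via R1 from conn(b,j), conn(j,h)
round 2: derive conn(d,f) via R1 from conn(d,h), conn(h,f)
round 2: derive conn(j,f) via R1 from conn(j,a), conn(a,f)

no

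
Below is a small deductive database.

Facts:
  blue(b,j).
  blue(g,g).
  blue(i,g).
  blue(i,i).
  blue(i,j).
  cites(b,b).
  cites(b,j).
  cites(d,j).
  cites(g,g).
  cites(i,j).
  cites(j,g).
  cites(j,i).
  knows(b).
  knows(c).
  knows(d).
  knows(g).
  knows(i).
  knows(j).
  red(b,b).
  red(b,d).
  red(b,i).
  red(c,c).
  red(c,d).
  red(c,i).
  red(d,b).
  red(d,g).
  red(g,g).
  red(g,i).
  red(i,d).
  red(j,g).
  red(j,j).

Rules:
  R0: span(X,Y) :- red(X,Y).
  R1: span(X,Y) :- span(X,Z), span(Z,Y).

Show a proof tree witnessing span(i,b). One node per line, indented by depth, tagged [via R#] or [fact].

span(i,b)  [via R1]
  span(i,d)  [via R0]
    red(i,d)  [fact]
  span(d,b)  [via R0]
    red(d,b)  [fact]

round 1: derive span(b,b) via R0 from red(b,b)
round 1: derive span(b,d) via R0 from red(b,d)
round 1: derive span(b,i) via R0 from red(b,i)
round 1: derive span(c,c) via R0 from red(c,c)
round 1: derive span(c,d) via R0 from red(c,d)
round 1: derive span(c,i) via R0 from red(c,i)
round 1: derive span(d,b) via R0 from red(d,b)
round 1: derive span(d,g) via R0 from red(d,g)
round 1: derive span(g,g) via R0 from red(g,g)
round 1: derive span(g,i) via R0 from red(g,i)
round 1: derive span(i,d) via R0 from red(i,d)
round 1: derive span(j,g) via R0 from red(j,g)
round 1: derive span(j,j) via R0 from red(j,j)
round 2: derive span(b,g) via R1 from span(b,d), span(d,g)
round 2: derive span(c,b) via R1 from span(c,d), span(d,b)
round 2: derive span(c,g) via R1 from span(c,d), span(d,g)
round 2: derive span(d,d) via R1 from span(d,b), span(b,d)
round 2: derive span(d,i) via R1 from span(d,b), span(b,i)
round 2: derive span(g,d) via R1 from span(g,i), span(i,d)
round 2: derive span(i,b) via R1 from span(i,d), span(d,b)
round 2: derive span(i,g) via R1 from span(i,d), span(d,g)
round 2: derive span(j,i) via R1 from span(j,g), span(g,i)
round 3: derive span(g,b) via R1 from span(g,d), span(d,b)
round 3: derive span(i,i) via R1 from span(i,b), span(b,i)
round 3: derive span(j,b) via R1 from span(j,i), span(i,b)
round 3: derive span(j,d) via R1 from span(j,g), span(g,d)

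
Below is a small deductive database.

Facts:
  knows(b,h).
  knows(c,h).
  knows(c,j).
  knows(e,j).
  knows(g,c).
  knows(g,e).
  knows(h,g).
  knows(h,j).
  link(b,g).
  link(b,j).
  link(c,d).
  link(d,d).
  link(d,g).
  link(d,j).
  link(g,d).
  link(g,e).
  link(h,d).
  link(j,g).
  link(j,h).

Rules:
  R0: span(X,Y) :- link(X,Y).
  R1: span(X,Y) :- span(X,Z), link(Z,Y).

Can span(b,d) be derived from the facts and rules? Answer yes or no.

yes

round 1: derive span(b,g) via R0 from link(b,g)
round 1: derive span(b,j) via R0 from link(b,j)
round 1: derive span(c,d) via R0 from link(c,d)
round 1: derive span(d,d) via R0 from link(d,d)
round 1: derive span(d,g) via R0 from link(d,g)
round 1: derive span(d,j) via R0 from link(d,j)
round 1: derive span(g,d) via R0 from link(g,d)
round 1: derive span(g,e) via R0 from link(g,e)
round 1: derive span(h,d) via R0 from link(h,d)
round 1: derive span(j,g) via R0 from link(j,g)
round 1: derive span(j,h) via R0 from link(j,h)
round 2: derive span(b,d) via R1 from span(b,g), link(g,d)
round 2: derive span(b,e) via R1 from span(b,g), link(g,e)
round 2: derive span(b,h) via R1 from span(b,j), link(j,h)
round 2: derive span(c,g) via R1 from span(c,d), link(d,g)
round 2: derive span(c,j) via R1 from span(c,d), link(d,j)
round 2: derive span(d,e) via R1 from span(d,g), link(g,e)
round 2: derive span(d,h) via R1 from span(d,j), link(j,h)
round 2: derive span(g,g) via R1 from span(g,d), link(d,g)
round 2: derive span(g,j) via R1 from span(g,d), link(d,j)
round 2: derive span(h,g) via R1 from span(h,d), link(d,g)
round 2: derive span(h,j) via R1 from span(h,d), link(d,j)
round 2: derive span(j,d) via R1 from span(j,g), link(g,d)
round 2: derive span(j,e) via R1 from span(j,g), link(g,e)
round 3: derive span(c,e) via R1 from span(c,g), link(g,e)
round 3: derive span(c,h) via R1 from span(c,j), link(j,h)
round 3: derive span(g,h) via R1 from span(g,j), link(j,h)
round 3: derive span(h,e) via R1 from span(h,g), link(g,e)
round 3: derive span(h,h) via R1 from span(h,j), link(j,h)
round 3: derive span(j,j) via R1 from span(j,d), link(d,j)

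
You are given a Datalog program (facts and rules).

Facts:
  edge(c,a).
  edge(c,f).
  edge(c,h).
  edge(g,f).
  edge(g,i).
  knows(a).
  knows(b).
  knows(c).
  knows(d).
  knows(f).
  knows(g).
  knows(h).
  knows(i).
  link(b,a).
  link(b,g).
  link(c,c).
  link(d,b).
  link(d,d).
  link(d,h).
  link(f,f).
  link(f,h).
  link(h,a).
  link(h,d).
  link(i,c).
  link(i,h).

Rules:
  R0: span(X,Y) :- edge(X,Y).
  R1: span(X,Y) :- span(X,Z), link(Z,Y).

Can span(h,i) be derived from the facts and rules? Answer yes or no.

no

round 1: derive span(c,a) via R0 from edge(c,a)
round 1: derive span(c,f) via R0 from edge(c,f)
round 1: derive span(c,h) via R0 from edge(c,h)
round 1: derive span(g,f) via R0 from edge(g,f)
round 1: derive span(g,i) via R0 from edge(g,i)
round 2: derive span(c,d) via R1 from span(c,h), link(h,d)
round 2: derive span(g,c) via R1 from span(g,i), link(i,c)
round 2: derive span(g,h) via R1 from span(g,f), link(f,h)
round 3: derive span(c,b) via R1 from span(c,d), link(d,b)
round 3: derive span(g,a) via R1 from span(g,h), link(h,a)
round 3: derive span(g,d) via R1 from span(g,h), link(h,d)
round 4: derive span(c,g) via R1 from span(c,b), link(b,g)
round 4: derive span(g,b) via R1 from span(g,d), link(d,b)
round 5: derive span(g,g) via R1 from span(g,b), link(b,g)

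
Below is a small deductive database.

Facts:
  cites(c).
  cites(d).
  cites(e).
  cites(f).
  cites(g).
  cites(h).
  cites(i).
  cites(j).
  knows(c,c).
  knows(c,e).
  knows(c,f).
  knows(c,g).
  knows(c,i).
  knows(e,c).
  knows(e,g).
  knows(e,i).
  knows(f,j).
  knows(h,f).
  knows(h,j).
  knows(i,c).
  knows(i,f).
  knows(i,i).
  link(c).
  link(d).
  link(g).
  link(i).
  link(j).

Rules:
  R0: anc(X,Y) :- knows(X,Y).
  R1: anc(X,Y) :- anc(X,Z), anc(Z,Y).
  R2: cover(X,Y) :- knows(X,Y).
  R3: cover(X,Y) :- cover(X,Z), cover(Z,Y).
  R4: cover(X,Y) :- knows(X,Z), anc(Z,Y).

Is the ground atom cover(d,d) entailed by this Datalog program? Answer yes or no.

round 1: derive anc(c,c) via R0 from knows(c,c)
round 1: derive anc(c,e) via R0 from knows(c,e)
round 1: derive anc(c,f) via R0 from knows(c,f)
round 1: derive anc(c,g) via R0 from knows(c,g)
round 1: derive anc(c,i) via R0 from knows(c,i)
round 1: derive anc(e,c) via R0 from knows(e,c)
round 1: derive anc(e,g) via R0 from knows(e,g)
round 1: derive anc(e,i) via R0 from knows(e,i)
round 1: derive anc(f,j) via R0 from knows(f,j)
round 1: derive anc(h,f) via R0 from knows(h,f)
round 1: derive anc(h,j) via R0 from knows(h,j)
round 1: derive anc(i,c) via R0 from knows(i,c)
round 1: derive anc(i,f) via R0 from knows(i,f)
round 1: derive anc(i,i) via R0 from knows(i,i)
round 1: derive cover(c,c) via R2 from knows(c,c)
round 1: derive cover(c,e) via R2 from knows(c,e)
round 1: derive cover(c,f) via R2 from knows(c,f)
round 1: derive cover(c,g) via R2 from knows(c,g)
round 1: derive cover(c,i) via R2 from knows(c,i)
round 1: derive cover(e,c) via R2 from knows(e,c)
round 1: derive cover(e,g) via R2 from knows(e,g)
round 1: derive cover(e,i) via R2 from knows(e,i)
round 1: derive cover(f,j) via R2 from knows(f,j)
round 1: derive cover(h,f) via R2 from knows(h,f)
round 1: derive cover(h,j) via R2 from knows(h,j)
round 1: derive cover(i,c) via R2 from knows(i,c)
round 1: derive cover(i,f) via R2 from knows(i,f)
round 1: derive cover(i,i) via R2 from knows(i,i)
round 2: derive anc(c,j) via R1 from anc(c,f), anc(f,j)
round 2: derive anc(e,e) via R1 from anc(e,c), anc(c,e)
round 2: derive anc(e,f) via R1 from anc(e,c), anc(c,f)
round 2: derive anc(i,e) via R1 from anc(i,c), anc(c,e)
round 2: derive anc(i,g) via R1 from anc(i,c), anc(c,g)
round 2: derive anc(i,j) via R1 from anc(i,f), anc(f,j)
round 2: derive cover(c,j) via R3 from cover(c,f), cover(f,j)
round 2: derive cover(e,e) via R3 from cover(e,c), cover(c,e)
round 2: derive cover(e,f) via R3 from cover(e,c), cover(c,f)
round 2: derive cover(i,e) via R3 from cover(i,c), cover(c,e)
round 2: derive cover(i,g) via R3 from cover(i,c), cover(c,g)
round 2: derive cover(i,j) via R3 from cover(i,f), cover(f,j)
round 3: derive anc(e,j) via R1 from anc(e,c), anc(c,j)
round 3: derive cover(e,j) via R3 from cover(e,c), cover(c,j)

no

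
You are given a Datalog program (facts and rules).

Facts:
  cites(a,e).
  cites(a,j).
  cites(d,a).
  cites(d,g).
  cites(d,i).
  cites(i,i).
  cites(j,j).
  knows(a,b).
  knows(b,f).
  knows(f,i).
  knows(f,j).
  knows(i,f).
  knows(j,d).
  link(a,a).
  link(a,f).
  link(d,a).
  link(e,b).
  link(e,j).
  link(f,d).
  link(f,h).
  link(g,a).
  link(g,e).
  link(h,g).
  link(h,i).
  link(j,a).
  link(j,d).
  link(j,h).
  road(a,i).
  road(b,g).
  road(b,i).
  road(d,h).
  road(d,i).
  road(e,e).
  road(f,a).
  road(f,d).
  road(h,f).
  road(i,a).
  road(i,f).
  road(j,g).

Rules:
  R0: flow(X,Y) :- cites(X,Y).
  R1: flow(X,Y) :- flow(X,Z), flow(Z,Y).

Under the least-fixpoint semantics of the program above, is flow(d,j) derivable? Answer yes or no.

round 1: derive flow(a,e) via R0 from cites(a,e)
round 1: derive flow(a,j) via R0 from cites(a,j)
round 1: derive flow(d,a) via R0 from cites(d,a)
round 1: derive flow(d,g) via R0 from cites(d,g)
round 1: derive flow(d,i) via R0 from cites(d,i)
round 1: derive flow(i,i) via R0 from cites(i,i)
round 1: derive flow(j,j) via R0 from cites(j,j)
round 2: derive flow(d,e) via R1 from flow(d,a), flow(a,e)
round 2: derive flow(d,j) via R1 from flow(d,a), flow(a,j)

yes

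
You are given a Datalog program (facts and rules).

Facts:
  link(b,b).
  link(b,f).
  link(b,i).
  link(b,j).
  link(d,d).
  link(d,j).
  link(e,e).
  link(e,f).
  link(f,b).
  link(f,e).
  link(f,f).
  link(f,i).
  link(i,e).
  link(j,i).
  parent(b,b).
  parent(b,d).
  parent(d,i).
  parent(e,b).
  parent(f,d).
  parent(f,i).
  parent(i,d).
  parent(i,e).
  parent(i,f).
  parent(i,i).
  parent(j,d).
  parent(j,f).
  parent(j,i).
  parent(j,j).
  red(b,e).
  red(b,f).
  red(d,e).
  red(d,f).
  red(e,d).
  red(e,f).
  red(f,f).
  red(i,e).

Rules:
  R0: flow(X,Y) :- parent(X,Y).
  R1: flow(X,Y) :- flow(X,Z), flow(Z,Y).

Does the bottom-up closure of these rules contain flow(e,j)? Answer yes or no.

round 1: derive flow(b,b) via R0 from parent(b,b)
round 1: derive flow(b,d) via R0 from parent(b,d)
round 1: derive flow(d,i) via R0 from parent(d,i)
round 1: derive flow(e,b) via R0 from parent(e,b)
round 1: derive flow(f,d) via R0 from parent(f,d)
round 1: derive flow(f,i) via R0 from parent(f,i)
round 1: derive flow(i,d) via R0 from parent(i,d)
round 1: derive flow(i,e) via R0 from parent(i,e)
round 1: derive flow(i,f) via R0 from parent(i,f)
round 1: derive flow(i,i) via R0 from parent(i,i)
round 1: derive flow(j,d) via R0 from parent(j,d)
round 1: derive flow(j,f) via R0 from parent(j,f)
round 1: derive flow(j,i) via R0 from parent(j,i)
round 1: derive flow(j,j) via R0 from parent(j,j)
round 2: derive flow(b,i) via R1 from flow(b,d), flow(d,i)
round 2: derive flow(d,d) via R1 from flow(d,i), flow(i,d)
round 2: derive flow(d,e) via R1 from flow(d,i), flow(i,e)
round 2: derive flow(d,f) via R1 from flow(d,i), flow(i,f)
round 2: derive flow(e,d) via R1 from flow(e,b), flow(b,d)
round 2: derive flow(f,e) via R1 from flow(f,i), flow(i,e)
round 2: derive flow(f,f) via R1 from flow(f,i), flow(i,f)
round 2: derive flow(i,b) via R1 from flow(i,e), flow(e,b)
round 2: derive flow(j,e) via R1 from flow(j,i), flow(i,e)
round 3: derive flow(b,e) via R1 from flow(b,d), flow(d,e)
round 3: derive flow(b,f) via R1 from flow(b,d), flow(d,f)
round 3: derive flow(d,b) via R1 from flow(d,e), flow(e,b)
round 3: derive flow(e,e) via R1 from flow(e,d), flow(d,e)
round 3: derive flow(e,f) via R1 from flow(e,d), flow(d,f)
round 3: derive flow(e,i) via R1 from flow(e,b), flow(b,i)
round 3: derive flow(f,b) via R1 from flow(f,e), flow(e,b)
round 3: derive flow(j,b) via R1 from flow(j,e), flow(e,b)

no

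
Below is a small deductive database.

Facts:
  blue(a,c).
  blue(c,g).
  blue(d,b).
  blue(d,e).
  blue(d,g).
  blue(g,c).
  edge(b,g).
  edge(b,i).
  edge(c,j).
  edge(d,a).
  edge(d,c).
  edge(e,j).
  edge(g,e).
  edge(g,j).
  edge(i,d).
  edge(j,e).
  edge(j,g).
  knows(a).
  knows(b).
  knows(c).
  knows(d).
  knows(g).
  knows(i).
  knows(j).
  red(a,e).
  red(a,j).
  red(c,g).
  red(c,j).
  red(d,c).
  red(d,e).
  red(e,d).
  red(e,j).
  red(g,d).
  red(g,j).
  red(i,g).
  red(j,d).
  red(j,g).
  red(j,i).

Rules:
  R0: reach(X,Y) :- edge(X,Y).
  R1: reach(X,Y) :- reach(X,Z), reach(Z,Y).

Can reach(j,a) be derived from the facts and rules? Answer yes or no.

round 1: derive reach(b,g) via R0 from edge(b,g)
round 1: derive reach(b,i) via R0 from edge(b,i)
round 1: derive reach(c,j) via R0 from edge(c,j)
round 1: derive reach(d,a) via R0 from edge(d,a)
round 1: derive reach(d,c) via R0 from edge(d,c)
round 1: derive reach(e,j) via R0 from edge(e,j)
round 1: derive reach(g,e) via R0 from edge(g,e)
round 1: derive reach(g,j) via R0 from edge(g,j)
round 1: derive reach(i,d) via R0 from edge(i,d)
round 1: derive reach(j,e) via R0 from edge(j,e)
round 1: derive reach(j,g) via R0 from edge(j,g)
round 2: derive reach(b,d) via R1 from reach(b,i), reach(i,d)
round 2: derive reach(b,e) via R1 from reach(b,g), reach(g,e)
round 2: derive reach(b,j) via R1 from reach(b,g), reach(g,j)
round 2: derive reach(c,e) via R1 from reach(c,j), reach(j,e)
round 2: derive reach(c,g) via R1 from reach(c,j), reach(j,g)
round 2: derive reach(d,j) via R1 from reach(d,c), reach(c,j)
round 2: derive reach(e,e) via R1 from reach(e,j), reach(j,e)
round 2: derive reach(e,g) via R1 from reach(e,j), reach(j,g)
round 2: derive reach(g,g) via R1 from reach(g,j), reach(j,g)
round 2: derive reach(i,a) via R1 from reach(i,d), reach(d,a)
round 2: derive reach(i,c) via R1 from reach(i,d), reach(d,c)
round 2: derive reach(j,j) via R1 from reach(j,e), reach(e,j)
round 3: derive reach(b,a) via R1 from reach(b,d), reach(d,a)
round 3: derive reach(b,c) via R1 from reach(b,d), reach(d,c)
round 3: derive reach(d,e) via R1 from reach(d,c), reach(c,e)
round 3: derive reach(d,g) via R1 from reach(d,c), reach(c,g)
round 3: derive reach(i,e) via R1 from reach(i,c), reach(c,e)
round 3: derive reach(i,g) via R1 from reach(i,c), reach(c,g)
round 3: derive reach(i,j) via R1 from reach(i,c), reach(c,j)

no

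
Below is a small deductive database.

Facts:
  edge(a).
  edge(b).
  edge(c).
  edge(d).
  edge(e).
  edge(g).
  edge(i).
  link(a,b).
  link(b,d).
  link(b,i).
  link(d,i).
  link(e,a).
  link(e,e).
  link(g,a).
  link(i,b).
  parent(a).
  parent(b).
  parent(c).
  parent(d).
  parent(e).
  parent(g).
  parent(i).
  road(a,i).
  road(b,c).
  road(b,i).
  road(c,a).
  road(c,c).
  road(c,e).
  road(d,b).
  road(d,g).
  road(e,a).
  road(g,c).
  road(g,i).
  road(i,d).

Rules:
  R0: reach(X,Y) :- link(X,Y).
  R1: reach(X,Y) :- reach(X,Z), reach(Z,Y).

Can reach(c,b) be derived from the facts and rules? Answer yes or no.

no

round 1: derive reach(a,b) via R0 from link(a,b)
round 1: derive reach(b,d) via R0 from link(b,d)
round 1: derive reach(b,i) via R0 from link(b,i)
round 1: derive reach(d,i) via R0 from link(d,i)
round 1: derive reach(e,a) via R0 from link(e,a)
round 1: derive reach(e,e) via R0 from link(e,e)
round 1: derive reach(g,a) via R0 from link(g,a)
round 1: derive reach(i,b) via R0 from link(i,b)
round 2: derive reach(a,d) via R1 from reach(a,b), reach(b,d)
round 2: derive reach(a,i) via R1 from reach(a,b), reach(b,i)
round 2: derive reach(b,b) via R1 from reach(b,i), reach(i,b)
round 2: derive reach(d,b) via R1 from reach(d,i), reach(i,b)
round 2: derive reach(e,b) via R1 from reach(e,a), reach(a,b)
round 2: derive reach(g,b) via R1 from reach(g,a), reach(a,b)
round 2: derive reach(i,d) via R1 from reach(i,b), reach(b,d)
round 2: derive reach(i,i) via R1 from reach(i,b), reach(b,i)
round 3: derive reach(d,d) via R1 from reach(d,b), reach(b,d)
round 3: derive reach(e,d) via R1 from reach(e,a), reach(a,d)
round 3: derive reach(e,i) via R1 from reach(e,a), reach(a,i)
round 3: derive reach(g,d) via R1 from reach(g,a), reach(a,d)
round 3: derive reach(g,i) via R1 from reach(g,a), reach(a,i)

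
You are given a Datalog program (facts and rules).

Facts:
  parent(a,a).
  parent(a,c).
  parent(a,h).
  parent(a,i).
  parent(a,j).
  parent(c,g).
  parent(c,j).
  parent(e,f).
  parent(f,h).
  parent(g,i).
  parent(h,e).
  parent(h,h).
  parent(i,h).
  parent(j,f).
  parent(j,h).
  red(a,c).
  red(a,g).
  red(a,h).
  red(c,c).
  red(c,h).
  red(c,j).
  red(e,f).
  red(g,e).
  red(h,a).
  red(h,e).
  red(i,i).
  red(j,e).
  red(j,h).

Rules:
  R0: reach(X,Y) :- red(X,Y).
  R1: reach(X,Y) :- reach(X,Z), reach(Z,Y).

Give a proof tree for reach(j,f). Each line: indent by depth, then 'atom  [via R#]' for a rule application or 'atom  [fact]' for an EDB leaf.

reach(j,f)  [via R1]
  reach(j,e)  [via R0]
    red(j,e)  [fact]
  reach(e,f)  [via R0]
    red(e,f)  [fact]

round 1: derive reach(a,c) via R0 from red(a,c)
round 1: derive reach(a,g) via R0 from red(a,g)
round 1: derive reach(a,h) via R0 from red(a,h)
round 1: derive reach(c,c) via R0 from red(c,c)
round 1: derive reach(c,h) via R0 from red(c,h)
round 1: derive reach(c,j) via R0 from red(c,j)
round 1: derive reach(e,f) via R0 from red(e,f)
round 1: derive reach(g,e) via R0 from red(g,e)
round 1: derive reach(h,a) via R0 from red(h,a)
round 1: derive reach(h,e) via R0 from red(h,e)
round 1: derive reach(i,i) via R0 from red(i,i)
round 1: derive reach(j,e) via R0 from red(j,e)
round 1: derive reach(j,h) via R0 from red(j,h)
round 2: derive reach(a,a) via R1 from reach(a,h), reach(h,a)
round 2: derive reach(a,e) via R1 from reach(a,g), reach(g,e)
round 2: derive reach(a,j) via R1 from reach(a,c), reach(c,j)
round 2: derive reach(c,a) via R1 from reach(c,h), reach(h,a)
round 2: derive reach(c,e) via R1 from reach(c,h), reach(h,e)
round 2: derive reach(g,f) via R1 from reach(g,e), reach(e,f)
round 2: derive reach(h,c) via R1 from reach(h,a), reach(a,c)
round 2: derive reach(h,f) via R1 from reach(h,e), reach(e,f)
round 2: derive reach(h,g) via R1 from reach(h,a), reach(a,g)
round 2: derive reach(h,h) via R1 from reach(h,a), reach(a,h)
round 2: derive reach(j,a) via R1 from reach(j,h), reach(h,a)
round 2: derive reach(j,f) via R1 from reach(j,e), reach(e,f)
round 3: derive reach(a,f) via R1 from reach(a,e), reach(e,f)
round 3: derive reach(c,f) via R1 from reach(c,e), reach(e,f)
round 3: derive reach(c,g) via R1 from reach(c,a), reach(a,g)
round 3: derive reach(h,j) via R1 from reach(h,a), reach(a,j)
round 3: derive reach(j,c) via R1 from reach(j,a), reach(a,c)
round 3: derive reach(j,g) via R1 from reach(j,a), reach(a,g)
round 3: derive reach(j,j) via R1 from reach(j,a), reach(a,j)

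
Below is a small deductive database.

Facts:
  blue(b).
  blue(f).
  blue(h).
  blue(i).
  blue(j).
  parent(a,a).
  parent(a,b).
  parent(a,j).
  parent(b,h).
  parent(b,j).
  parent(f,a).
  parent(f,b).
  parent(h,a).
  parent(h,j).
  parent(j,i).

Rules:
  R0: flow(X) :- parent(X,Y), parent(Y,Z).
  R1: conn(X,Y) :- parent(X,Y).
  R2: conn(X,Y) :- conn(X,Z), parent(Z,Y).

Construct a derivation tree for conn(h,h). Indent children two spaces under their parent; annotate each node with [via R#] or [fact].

round 1: derive conn(a,a) via R1 from parent(a,a)
round 1: derive conn(a,b) via R1 from parent(a,b)
round 1: derive conn(a,j) via R1 from parent(a,j)
round 1: derive conn(b,h) via R1 from parent(b,h)
round 1: derive conn(b,j) via R1 from parent(b,j)
round 1: derive conn(f,a) via R1 from parent(f,a)
round 1: derive conn(f,b) via R1 from parent(f,b)
round 1: derive conn(h,a) via R1 from parent(h,a)
round 1: derive conn(h,j) via R1 from parent(h,j)
round 1: derive conn(j,i) via R1 from parent(j,i)
round 2: derive conn(a,h) via R2 from conn(a,b), parent(b,h)
round 2: derive conn(a,i) via R2 from conn(a,j), parent(j,i)
round 2: derive conn(b,a) via R2 from conn(b,h), parent(h,a)
round 2: derive conn(b,i) via R2 from conn(b,j), parent(j,i)
round 2: derive conn(f,h) via R2 from conn(f,b), parent(b,h)
round 2: derive conn(f,j) via R2 from conn(f,a), parent(a,j)
round 2: derive conn(h,b) via R2 from conn(h,a), parent(a,b)
round 2: derive conn(h,i) via R2 from conn(h,j), parent(j,i)
round 3: derive conn(b,b) via R2 from conn(b,a), parent(a,b)
round 3: derive conn(f,i) via R2 from conn(f,j), parent(j,i)
round 3: derive conn(h,h) via R2 from conn(h,b), parent(b,h)

conn(h,h)  [via R2]
  conn(h,b)  [via R2]
    conn(h,a)  [via R1]
      parent(h,a)  [fact]
    parent(a,b)  [fact]
  parent(b,h)  [fact]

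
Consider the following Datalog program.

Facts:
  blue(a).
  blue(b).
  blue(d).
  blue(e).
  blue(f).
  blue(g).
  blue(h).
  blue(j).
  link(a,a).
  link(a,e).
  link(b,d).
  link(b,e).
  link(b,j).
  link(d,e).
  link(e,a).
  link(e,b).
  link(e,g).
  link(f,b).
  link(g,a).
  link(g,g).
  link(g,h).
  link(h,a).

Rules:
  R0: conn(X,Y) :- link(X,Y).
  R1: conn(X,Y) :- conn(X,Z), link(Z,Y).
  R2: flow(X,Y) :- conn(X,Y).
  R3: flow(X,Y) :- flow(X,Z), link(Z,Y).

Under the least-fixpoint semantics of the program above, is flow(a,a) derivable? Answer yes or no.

yes

round 1: derive conn(a,a) via R0 from link(a,a)
round 1: derive conn(a,e) via R0 from link(a,e)
round 1: derive conn(b,d) via R0 from link(b,d)
round 1: derive conn(b,e) via R0 from link(b,e)
round 1: derive conn(b,j) via R0 from link(b,j)
round 1: derive conn(d,e) via R0 from link(d,e)
round 1: derive conn(e,a) via R0 from link(e,a)
round 1: derive conn(e,b) via R0 from link(e,b)
round 1: derive conn(e,g) via R0 from link(e,g)
round 1: derive conn(f,b) via R0 from link(f,b)
round 1: derive conn(g,a) via R0 from link(g,a)
round 1: derive conn(g,g) via R0 from link(g,g)
round 1: derive conn(g,h) via R0 from link(g,h)
round 1: derive conn(h,a) via R0 from link(h,a)
round 2: derive conn(a,b) via R1 from conn(a,e), link(e,b)
round 2: derive conn(a,g) via R1 from conn(a,e), link(e,g)
round 2: derive conn(b,a) via R1 from conn(b,e), link(e,a)
round 2: derive conn(b,b) via R1 from conn(b,e), link(e,b)
round 2: derive conn(b,g) via R1 from conn(b,e), link(e,g)
round 2: derive conn(d,a) via R1 from conn(d,e), link(e,a)
round 2: derive conn(d,b) via R1 from conn(d,e), link(e,b)
round 2: derive conn(d,g) via R1 from conn(d,e), link(e,g)
round 2: derive conn(e,d) via R1 from conn(e,b), link(b,d)
round 2: derive conn(e,e) via R1 from conn(e,a), link(a,e)
round 2: derive conn(e,h) via R1 from conn(e,g), link(g,h)
round 2: derive conn(e,j) via R1 from conn(e,b), link(b,j)
round 2: derive conn(f,d) via R1 from conn(f,b), link(b,d)
round 2: derive conn(f,e) via R1 from conn(f,b), link(b,e)
round 2: derive conn(f,j) via R1 from conn(f,b), link(b,j)
round 2: derive conn(g,e) via R1 from conn(g,a), link(a,e)
round 2: derive conn(h,e) via R1 from conn(h,a), link(a,e)
round 2: derive flow(a,a) via R2 from conn(a,a)
round 2: derive flow(a,e) via R2 from conn(a,e)
round 2: derive flow(b,d) via R2 from conn(b,d)
round 2: derive flow(b,e) via R2 from conn(b,e)
round 2: derive flow(b,j) via R2 from conn(b,j)
round 2: derive flow(d,e) via R2 from conn(d,e)
round 2: derive flow(e,a) via R2 from conn(e,a)
round 2: derive flow(e,b) via R2 from conn(e,b)
round 2: derive flow(e,g) via R2 from conn(e,g)
round 2: derive flow(f,b) via R2 from conn(f,b)
round 2: derive flow(g,a) via R2 from conn(g,a)
round 2: derive flow(g,g) via R2 from conn(g,g)
round 2: derive flow(g,h) via R2 from conn(g,h)
round 2: derive flow(h,a) via R2 from conn(h,a)
round 3: derive conn(a,d) via R1 from conn(a,b), link(b,d)
round 3: derive conn(a,h) via R1 from conn(a,g), link(g,h)
round 3: derive conn(a,j) via R1 from conn(a,b), link(b,j)
round 3: derive conn(b,h) via R1 from conn(b,g), link(g,h)
round 3: derive conn(d,d) via R1 from conn(d,b), link(b,d)
round 3: derive conn(d,h) via R1 from conn(d,g), link(g,h)
round 3: derive conn(d,j) via R1 from conn(d,b), link(b,j)
round 3: derive conn(f,a) via R1 from conn(f,e), link(e,a)
round 3: derive conn(f,g) via R1 from conn(f,e), link(e,g)
round 3: derive conn(g,b) via R1 from conn(g,e), link(e,b)
round 3: derive conn(h,b) via R1 from conn(h,e), link(e,b)
round 3: derive conn(h,g) via R1 from conn(h,e), link(e,g)
round 3: derive flow(a,b) via R2 from conn(a,b)
round 3: derive flow(a,g) via R2 from conn(a,g)
round 3: derive flow(b,a) via R2 from conn(b,a)
round 3: derive flow(b,b) via R2 from conn(b,b)
round 3: derive flow(b,g) via R2 from conn(b,g)
round 3: derive flow(d,a) via R2 from conn(d,a)
round 3: derive flow(d,b) via R2 from conn(d,b)
round 3: derive flow(d,g) via R2 from conn(d,g)
round 3: derive flow(e,d) via R2 from conn(e,d)
round 3: derive flow(e,e) via R2 from conn(e,e)
round 3: derive flow(e,h) via R2 from conn(e,h)
round 3: derive flow(e,j) via R2 from conn(e,j)
round 3: derive flow(f,d) via R2 from conn(f,d)
round 3: derive flow(f,e) via R2 from conn(f,e)
round 3: derive flow(f,j) via R2 from conn(f,j)
round 3: derive flow(g,e) via R2 from conn(g,e)
round 3: derive flow(h,e) via R2 from conn(h,e)
round 4: derive conn(f,h) via R1 from conn(f,g), link(g,h)
round 4: derive conn(g,d) via R1 from conn(g,b), link(b,d)
round 4: derive conn(g,j) via R1 from conn(g,b), link(b,j)
round 4: derive conn(h,d) via R1 from conn(h,b), link(b,d)
round 4: derive conn(h,h) via R1 from conn(h,g), link(g,h)
round 4: derive conn(h,j) via R1 from conn(h,b), link(b,j)
round 4: derive flow(a,d) via R2 from conn(a,d)
round 4: derive flow(a,h) via R2 from conn(a,h)
round 4: derive flow(a,j) via R2 from conn(a,j)
round 4: derive flow(b,h) via R2 from conn(b,h)
round 4: derive flow(d,d) via R2 from conn(d,d)
round 4: derive flow(d,h) via R2 from conn(d,h)
round 4: derive flow(d,j) via R2 from conn(d,j)
round 4: derive flow(f,a) via R2 from conn(f,a)
round 4: derive flow(f,g) via R2 from conn(f,g)
round 4: derive flow(g,b) via R2 from conn(g,b)
round 4: derive flow(h,b) via R2 from conn(h,b)
round 4: derive flow(h,g) via R2 from conn(h,g)
round 5: derive flow(f,h) via R2 from conn(f,h)
round 5: derive flow(g,d) via R2 from conn(g,d)
round 5: derive flow(g,j) via R2 from conn(g,j)
round 5: derive flow(h,d) via R2 from conn(h,d)
round 5: derive flow(h,h) via R2 from conn(h,h)
round 5: derive flow(h,j) via R2 from conn(h,j)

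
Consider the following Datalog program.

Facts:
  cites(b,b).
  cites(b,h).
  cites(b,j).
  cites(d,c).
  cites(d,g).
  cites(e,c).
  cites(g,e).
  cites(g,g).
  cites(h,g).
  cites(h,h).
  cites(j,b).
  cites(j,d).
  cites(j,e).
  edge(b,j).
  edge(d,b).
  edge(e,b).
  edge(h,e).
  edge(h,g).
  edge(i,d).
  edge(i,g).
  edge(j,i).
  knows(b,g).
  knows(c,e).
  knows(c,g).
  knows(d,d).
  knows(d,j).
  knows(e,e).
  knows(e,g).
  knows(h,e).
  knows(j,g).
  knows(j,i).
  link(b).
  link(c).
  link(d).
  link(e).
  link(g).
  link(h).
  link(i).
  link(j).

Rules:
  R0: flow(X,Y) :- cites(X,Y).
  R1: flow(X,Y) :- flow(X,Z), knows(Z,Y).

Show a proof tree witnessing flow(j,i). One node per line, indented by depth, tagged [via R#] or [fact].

flow(j,i)  [via R1]
  flow(j,j)  [via R1]
    flow(j,d)  [via R0]
      cites(j,d)  [fact]
    knows(d,j)  [fact]
  knows(j,i)  [fact]

round 1: derive flow(b,b) via R0 from cites(b,b)
round 1: derive flow(b,h) via R0 from cites(b,h)
round 1: derive flow(b,j) via R0 from cites(b,j)
round 1: derive flow(d,c) via R0 from cites(d,c)
round 1: derive flow(d,g) via R0 from cites(d,g)
round 1: derive flow(e,c) via R0 from cites(e,c)
round 1: derive flow(g,e) via R0 from cites(g,e)
round 1: derive flow(g,g) via R0 from cites(g,g)
round 1: derive flow(h,g) via R0 from cites(h,g)
round 1: derive flow(h,h) via R0 from cites(h,h)
round 1: derive flow(j,b) via R0 from cites(j,b)
round 1: derive flow(j,d) via R0 from cites(j,d)
round 1: derive flow(j,e) via R0 from cites(j,e)
round 2: derive flow(b,e) via R1 from flow(b,h), knows(h,e)
round 2: derive flow(b,g) via R1 from flow(b,b), knows(b,g)
round 2: derive flow(b,i) via R1 from flow(b,j), knows(j,i)
round 2: derive flow(d,e) via R1 from flow(d,c), knows(c,e)
round 2: derive flow(e,e) via R1 from flow(e,c), knows(c,e)
round 2: derive flow(e,g) via R1 from flow(e,c), knows(c,g)
round 2: derive flow(h,e) via R1 from flow(h,h), knows(h,e)
round 2: derive flow(j,g) via R1 from flow(j,b), knows(b,g)
round 2: derive flow(j,j) via R1 from flow(j,d), knows(d,j)
round 3: derive flow(j,i) via R1 from flow(j,j), knows(j,i)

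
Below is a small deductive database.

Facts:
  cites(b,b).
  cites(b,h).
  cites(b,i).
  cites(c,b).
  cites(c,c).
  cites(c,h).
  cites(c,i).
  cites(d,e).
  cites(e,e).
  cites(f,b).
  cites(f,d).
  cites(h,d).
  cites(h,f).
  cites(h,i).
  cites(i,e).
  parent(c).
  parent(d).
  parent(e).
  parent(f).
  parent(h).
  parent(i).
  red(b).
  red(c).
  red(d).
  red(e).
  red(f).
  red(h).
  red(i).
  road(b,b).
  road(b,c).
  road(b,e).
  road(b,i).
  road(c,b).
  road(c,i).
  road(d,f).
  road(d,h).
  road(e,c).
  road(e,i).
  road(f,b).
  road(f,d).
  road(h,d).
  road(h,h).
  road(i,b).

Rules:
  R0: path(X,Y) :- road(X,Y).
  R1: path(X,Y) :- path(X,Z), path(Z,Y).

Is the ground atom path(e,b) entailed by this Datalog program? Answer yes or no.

round 1: derive path(b,b) via R0 from road(b,b)
round 1: derive path(b,c) via R0 from road(b,c)
round 1: derive path(b,e) via R0 from road(b,e)
round 1: derive path(b,i) via R0 from road(b,i)
round 1: derive path(c,b) via R0 from road(c,b)
round 1: derive path(c,i) via R0 from road(c,i)
round 1: derive path(d,f) via R0 from road(d,f)
round 1: derive path(d,h) via R0 from road(d,h)
round 1: derive path(e,c) via R0 from road(e,c)
round 1: derive path(e,i) via R0 from road(e,i)
round 1: derive path(f,b) via R0 from road(f,b)
round 1: derive path(f,d) via R0 from road(f,d)
round 1: derive path(h,d) via R0 from road(h,d)
round 1: derive path(h,h) via R0 from road(h,h)
round 1: derive path(i,b) via R0 from road(i,b)
round 2: derive path(c,c) via R1 from path(c,b), path(b,c)
round 2: derive path(c,e) via R1 from path(c,b), path(b,e)
round 2: derive path(d,b) via R1 from path(d,f), path(f,b)
round 2: derive path(d,d) via R1 from path(d,f), path(f,d)
round 2: derive path(e,b) via R1 from path(e,c), path(c,b)
round 2: derive path(f,c) via R1 from path(f,b), path(b,c)
round 2: derive path(f,e) via R1 from path(f,b), path(b,e)
round 2: derive path(f,f) via R1 from path(f,d), path(d,f)
round 2: derive path(f,h) via R1 from path(f,d), path(d,h)
round 2: derive path(f,i) via R1 from path(f,b), path(b,i)
round 2: derive path(h,f) via R1 from path(h,d), path(d,f)
round 2: derive path(i,c) via R1 from path(i,b), path(b,c)
round 2: derive path(i,e) via R1 from path(i,b), path(b,e)
round 2: derive path(i,i) via R1 from path(i,b), path(b,i)
round 3: derive path(d,c) via R1 from path(d,b), path(b,c)
round 3: derive path(d,e) via R1 from path(d,b), path(b,e)
round 3: derive path(d,i) via R1 from path(d,b), path(b,i)
round 3: derive path(e,e) via R1 from path(e,b), path(b,e)
round 3: derive path(h,b) via R1 from path(h,d), path(d,b)
round 3: derive path(h,c) via R1 from path(h,f), path(f,c)
round 3: derive path(h,e) via R1 from path(h,f), path(f,e)
round 3: derive path(h,i) via R1 from path(h,f), path(f,i)

yes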